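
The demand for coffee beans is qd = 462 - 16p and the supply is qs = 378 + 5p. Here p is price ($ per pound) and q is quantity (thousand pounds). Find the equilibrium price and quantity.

p* = 4, q* = 398

At equilibrium qd = qs, so 462 - 16p = 378 + 5p; collecting terms, 84 = 21p and p* = 4.
Then q* = 462 - 16(4) = 398.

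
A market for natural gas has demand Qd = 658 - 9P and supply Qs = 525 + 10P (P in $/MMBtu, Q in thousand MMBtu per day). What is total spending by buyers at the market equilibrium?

At equilibrium Qd = Qs, so 658 - 9P = 525 + 10P; collecting terms, 133 = 19P and P* = 7.
Plugging P* into demand: Q* = 658 - 9(7) = 595.
Total spending by buyers = P* × Q* = 7 × 595 = 4165.

Total spending by buyers = 4165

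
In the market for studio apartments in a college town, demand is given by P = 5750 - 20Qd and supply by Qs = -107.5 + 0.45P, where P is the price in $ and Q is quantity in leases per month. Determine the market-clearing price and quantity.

In direct form, Qd = 287.5 - 0.05P.
The market clears where 287.5 - 0.05P = -107.5 + 0.45P. Rearranging, 0.5P = 395, hence P* = 790.
Plugging P* into demand: Q* = 287.5 - 0.05(790) = 248.

P* = 790, Q* = 248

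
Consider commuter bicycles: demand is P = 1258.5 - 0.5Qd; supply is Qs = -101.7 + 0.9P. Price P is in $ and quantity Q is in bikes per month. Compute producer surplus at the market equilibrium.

Producer surplus = 280845

Inverting to quantity form: Qd = 2517 - 2P.
Set Qd = Qs: 2517 - 2P = -101.7 + 0.9P, so 2618.7 = 2.9P and P* = 903.
Substitute back: Q* = 2517 - 2(903) = 711.
Supply choke price (Qs = 0): P = 113. Producer surplus = ½ × (903 - 113) × 711 = 280845.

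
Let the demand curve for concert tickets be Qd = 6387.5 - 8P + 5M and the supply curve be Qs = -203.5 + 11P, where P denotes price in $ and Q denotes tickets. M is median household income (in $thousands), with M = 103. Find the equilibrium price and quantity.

With M = 103, demand is Qd = 6902.5 - 8P.
At equilibrium Qd = Qs, so 6902.5 - 8P = -203.5 + 11P; collecting terms, 7106 = 19P and P* = 374.
From the demand curve, Q* = 6902.5 - 8(374) = 3910.5.

P* = 374, Q* = 3910.5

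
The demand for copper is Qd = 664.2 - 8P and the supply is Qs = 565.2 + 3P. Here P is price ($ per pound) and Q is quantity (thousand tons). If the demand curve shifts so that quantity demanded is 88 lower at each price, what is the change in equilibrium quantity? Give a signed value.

ΔQ = -24

Equating demand and supply, 664.2 - 8P = 565.2 + 3P gives 11P = 99, so P* = 9.
Substitute back: Q* = 664.2 - 8(9) = 592.2.
After the shift, demand is Qd = 576.2 - 8P.
New equilibrium: 11 = 11P, so P = 1 and Q = 568.2.
ΔQ = 568.2 - 592.2 = -24.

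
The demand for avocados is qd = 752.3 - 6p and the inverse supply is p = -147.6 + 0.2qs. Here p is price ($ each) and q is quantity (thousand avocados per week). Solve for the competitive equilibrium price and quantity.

p* = 1.3, q* = 744.5

In direct form, qs = 738 + 5p.
The market clears where 752.3 - 6p = 738 + 5p. Rearranging, 11p = 14.3, hence p* = 1.3.
Substitute back: q* = 752.3 - 6(1.3) = 744.5.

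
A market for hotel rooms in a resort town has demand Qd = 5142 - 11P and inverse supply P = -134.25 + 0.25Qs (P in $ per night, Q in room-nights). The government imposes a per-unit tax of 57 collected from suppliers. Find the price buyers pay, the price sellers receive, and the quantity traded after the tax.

P_b = 322.2, P_s = 265.2, Q = 1597.8

Solving each curve for Q: Qs = 537 + 4P.
The tax drives a wedge P_b - P_s = 57. Substituting P_s = P_b - 57 into supply: Qs = 309 + 4P_b.
Set Qd = Qs: 5142 - 11P_b = 309 + 4P_b, so 4833 = 15P_b and P_b = 322.2.
Then P_s = 322.2 - 57 = 265.2 and Q = 5142 - 11(322.2) = 1597.8.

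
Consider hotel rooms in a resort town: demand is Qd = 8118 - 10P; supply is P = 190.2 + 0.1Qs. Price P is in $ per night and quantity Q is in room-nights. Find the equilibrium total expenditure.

Solving each curve for Q: Qs = -1902 + 10P.
Equating demand and supply, 8118 - 10P = -1902 + 10P gives 20P = 10020, so P* = 501.
Then Q* = 8118 - 10(501) = 3108.
Total expenditure = P* × Q* = 501 × 3108 = 1557108.

Total expenditure = 1557108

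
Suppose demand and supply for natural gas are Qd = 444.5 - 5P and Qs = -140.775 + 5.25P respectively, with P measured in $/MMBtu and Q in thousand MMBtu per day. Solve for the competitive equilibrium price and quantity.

P* = 57.1, Q* = 159

At equilibrium Qd = Qs, so 444.5 - 5P = -140.775 + 5.25P; collecting terms, 585.275 = 10.25P and P* = 57.1.
Substitute back: Q* = 444.5 - 5(57.1) = 159.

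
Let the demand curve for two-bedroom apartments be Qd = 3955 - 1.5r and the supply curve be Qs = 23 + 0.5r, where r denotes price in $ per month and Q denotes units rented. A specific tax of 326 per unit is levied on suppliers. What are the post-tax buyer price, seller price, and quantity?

r_b = 2047.5, r_s = 1721.5, Q = 883.75

Suppliers keep r_s = r_b - 326 per unit, so supply in terms of the buyer price is Qs = -140 + 0.5r_b.
Equate demand and the shifted supply: 3955 - 1.5r_b = -140 + 0.5r_b, giving 2r_b = 4095, so r_b = 2047.5.
So r_s = 1721.5 and the quantity traded is Q = 3955 - 1.5(2047.5) = 883.75.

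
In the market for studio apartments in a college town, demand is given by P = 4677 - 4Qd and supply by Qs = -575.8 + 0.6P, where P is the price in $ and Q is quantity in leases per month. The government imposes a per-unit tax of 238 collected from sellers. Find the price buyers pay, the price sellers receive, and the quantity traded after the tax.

Rewriting in direct form: Qd = 1169.25 - 0.25P.
With a tax of 238 on sellers, they supply based on the net price P_s = P_b - 238, so Qs = -718.6 + 0.6P_b.
Set Qd = Qs: 1169.25 - 0.25P_b = -718.6 + 0.6P_b, so 1887.85 = 0.85P_b and P_b = 2221.
So P_s = 1983 and the quantity traded is Q = 1169.25 - 0.25(2221) = 614.

P_b = 2221, P_s = 1983, Q = 614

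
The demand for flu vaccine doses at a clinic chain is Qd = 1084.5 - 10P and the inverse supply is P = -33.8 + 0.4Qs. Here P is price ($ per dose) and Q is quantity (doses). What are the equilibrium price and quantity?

P* = 80, Q* = 284.5

Rewriting in direct form: Qs = 84.5 + 2.5P.
The market clears where 1084.5 - 10P = 84.5 + 2.5P. Rearranging, 12.5P = 1000, hence P* = 80.
Substitute back: Q* = 1084.5 - 10(80) = 284.5.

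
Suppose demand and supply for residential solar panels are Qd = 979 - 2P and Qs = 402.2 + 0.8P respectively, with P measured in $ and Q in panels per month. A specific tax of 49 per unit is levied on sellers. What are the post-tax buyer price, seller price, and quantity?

P_b = 220, P_s = 171, Q = 539

The tax drives a wedge P_b - P_s = 49. Substituting P_s = P_b - 49 into supply: Qs = 363 + 0.8P_b.
Market clearing requires 979 - 2P_b = 363 + 0.8P_b; hence 616 = 2.8P_b and P_b = 220.
So P_s = 171 and the quantity traded is Q = 979 - 2(220) = 539.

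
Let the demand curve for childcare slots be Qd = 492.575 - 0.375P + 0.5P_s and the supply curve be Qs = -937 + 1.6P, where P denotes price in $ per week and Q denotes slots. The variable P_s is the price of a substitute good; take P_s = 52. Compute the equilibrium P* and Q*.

With P_s = 52, demand is Qd = 518.575 - 0.375P.
Set Qd = Qs: 518.575 - 0.375P = -937 + 1.6P, so 1455.575 = 1.975P and P* = 737.
Substitute back: Q* = 518.575 - 0.375(737) = 242.2.

P* = 737, Q* = 242.2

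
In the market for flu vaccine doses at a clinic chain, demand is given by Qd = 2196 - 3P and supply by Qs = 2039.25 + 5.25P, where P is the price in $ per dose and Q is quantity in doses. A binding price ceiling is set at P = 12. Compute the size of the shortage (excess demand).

At P = 12: Qd = 2160 and Qs = 2102.25.
Shortage = Qd - Qs = 2160 - 2102.25 = 57.75.

Shortage = 57.75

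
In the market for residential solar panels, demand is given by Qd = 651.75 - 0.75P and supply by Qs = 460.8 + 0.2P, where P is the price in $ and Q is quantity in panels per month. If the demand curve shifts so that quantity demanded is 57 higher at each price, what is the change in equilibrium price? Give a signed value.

ΔP = 60

Equating demand and supply, 651.75 - 0.75P = 460.8 + 0.2P gives 0.95P = 190.95, so P* = 201.
Substitute back: Q* = 651.75 - 0.75(201) = 501.
After the shift, demand is Qd = 708.75 - 0.75P.
New equilibrium: 247.95 = 0.95P, so P = 261 and Q = 513.
ΔP = 261 - 201 = 60.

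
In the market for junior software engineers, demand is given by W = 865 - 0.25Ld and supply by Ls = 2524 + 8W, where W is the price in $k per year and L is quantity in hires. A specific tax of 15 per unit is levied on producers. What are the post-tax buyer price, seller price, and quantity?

Solving each curve for L: Ld = 3460 - 4W.
Producers keep W_s = W_b - 15 per unit, so supply in terms of the buyer price is Ls = 2404 + 8W_b.
Market clearing requires 3460 - 4W_b = 2404 + 8W_b; hence 1056 = 12W_b and W_b = 88.
So W_s = 73 and the quantity traded is L = 3460 - 4(88) = 3108.

W_b = 88, W_s = 73, L = 3108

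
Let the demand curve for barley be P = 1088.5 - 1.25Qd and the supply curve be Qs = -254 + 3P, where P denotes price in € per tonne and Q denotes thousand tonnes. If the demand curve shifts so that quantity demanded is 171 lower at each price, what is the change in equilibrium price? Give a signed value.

Solving each curve for Q: Qd = 870.8 - 0.8P.
Set Qd = Qs: 870.8 - 0.8P = -254 + 3P, so 1124.8 = 3.8P and P* = 296.
Plugging P* into demand: Q* = 870.8 - 0.8(296) = 634.
After the shift, demand is Qd = 699.8 - 0.8P.
The new intersection has 953.8 = 3.8P, i.e. P = 251, Q = 499.
ΔP = 251 - 296 = -45.

ΔP = -45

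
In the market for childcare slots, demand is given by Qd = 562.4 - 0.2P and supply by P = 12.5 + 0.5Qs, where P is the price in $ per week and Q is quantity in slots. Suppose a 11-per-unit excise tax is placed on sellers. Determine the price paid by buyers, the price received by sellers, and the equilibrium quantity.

Solving each curve for Q: Qs = -25 + 2P.
The tax drives a wedge P_b - P_s = 11. Substituting P_s = P_b - 11 into supply: Qs = -47 + 2P_b.
Equate demand and the shifted supply: 562.4 - 0.2P_b = -47 + 2P_b, giving 2.2P_b = 609.4, so P_b = 277.
Then P_s = 277 - 11 = 266 and Q = 562.4 - 0.2(277) = 507.

P_b = 277, P_s = 266, Q = 507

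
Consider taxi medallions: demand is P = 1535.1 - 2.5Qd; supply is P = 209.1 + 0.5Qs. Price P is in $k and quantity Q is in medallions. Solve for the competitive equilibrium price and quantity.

P* = 430.1, Q* = 442

Inverting to quantity form: Qd = 614.04 - 0.4P and Qs = -418.2 + 2P.
Set Qd = Qs: 614.04 - 0.4P = -418.2 + 2P, so 1032.24 = 2.4P and P* = 430.1.
Plugging P* into demand: Q* = 614.04 - 0.4(430.1) = 442.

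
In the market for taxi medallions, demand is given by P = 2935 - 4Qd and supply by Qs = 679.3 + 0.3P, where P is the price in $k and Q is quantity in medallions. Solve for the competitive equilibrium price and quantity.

Solving each curve for Q: Qd = 733.75 - 0.25P.
The market clears where 733.75 - 0.25P = 679.3 + 0.3P. Rearranging, 0.55P = 54.45, hence P* = 99.
Substitute back: Q* = 733.75 - 0.25(99) = 709.

P* = 99, Q* = 709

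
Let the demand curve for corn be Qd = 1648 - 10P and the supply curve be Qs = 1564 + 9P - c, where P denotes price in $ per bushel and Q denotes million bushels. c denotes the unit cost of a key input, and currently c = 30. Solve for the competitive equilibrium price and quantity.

With c = 30, supply is Qs = 1534 + 9P.
Set Qd = Qs: 1648 - 10P = 1534 + 9P, so 114 = 19P and P* = 6.
Then Q* = 1648 - 10(6) = 1588.

P* = 6, Q* = 1588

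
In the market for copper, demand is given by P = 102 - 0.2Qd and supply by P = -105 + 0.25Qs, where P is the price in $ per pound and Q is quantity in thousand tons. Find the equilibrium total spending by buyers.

Solving each curve for Q: Qd = 510 - 5P and Qs = 420 + 4P.
Set Qd = Qs: 510 - 5P = 420 + 4P, so 90 = 9P and P* = 10.
Plugging P* into demand: Q* = 510 - 5(10) = 460.
Total spending by buyers = P* × Q* = 10 × 460 = 4600.

Total spending by buyers = 4600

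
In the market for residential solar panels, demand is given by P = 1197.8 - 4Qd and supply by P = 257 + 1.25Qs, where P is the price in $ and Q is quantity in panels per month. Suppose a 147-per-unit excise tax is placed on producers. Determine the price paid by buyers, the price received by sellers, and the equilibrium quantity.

P_b = 593, P_s = 446, Q = 151.2

In direct form, Qd = 299.45 - 0.25P and Qs = -205.6 + 0.8P.
The tax drives a wedge P_b - P_s = 147. Substituting P_s = P_b - 147 into supply: Qs = -323.2 + 0.8P_b.
Equate demand and the shifted supply: 299.45 - 0.25P_b = -323.2 + 0.8P_b, giving 1.05P_b = 622.65, so P_b = 593.
So P_s = 446 and the quantity traded is Q = 299.45 - 0.25(593) = 151.2.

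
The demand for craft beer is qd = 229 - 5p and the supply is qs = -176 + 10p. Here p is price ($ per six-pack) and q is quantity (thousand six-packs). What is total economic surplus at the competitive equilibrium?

Equating demand and supply, 229 - 5p = -176 + 10p gives 15p = 405, so p* = 27.
Then q* = 229 - 5(27) = 94.
Demand choke price = 45.8; supply choke price = 17.6. CS = ½(45.8 - 27)(94) = 883.6; PS = ½(27 - 17.6)(94) = 441.8. Total surplus = 1325.4.

Total surplus = 1325.4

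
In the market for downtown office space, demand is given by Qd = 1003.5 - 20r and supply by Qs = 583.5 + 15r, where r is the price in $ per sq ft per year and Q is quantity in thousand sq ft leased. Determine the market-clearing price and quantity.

Set Qd = Qs: 1003.5 - 20r = 583.5 + 15r, so 420 = 35r and r* = 12.
Then Q* = 1003.5 - 20(12) = 763.5.

r* = 12, Q* = 763.5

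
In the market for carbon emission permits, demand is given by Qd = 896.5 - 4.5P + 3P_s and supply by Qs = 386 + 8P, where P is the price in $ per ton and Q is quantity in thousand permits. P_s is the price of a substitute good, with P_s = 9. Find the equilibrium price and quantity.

With P_s = 9, demand is Qd = 923.5 - 4.5P.
At equilibrium Qd = Qs, so 923.5 - 4.5P = 386 + 8P; collecting terms, 537.5 = 12.5P and P* = 43.
Then Q* = 923.5 - 4.5(43) = 730.

P* = 43, Q* = 730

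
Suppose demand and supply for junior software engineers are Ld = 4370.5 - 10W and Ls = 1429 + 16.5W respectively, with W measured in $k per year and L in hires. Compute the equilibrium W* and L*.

W* = 111, L* = 3260.5

The market clears where 4370.5 - 10W = 1429 + 16.5W. Rearranging, 26.5W = 2941.5, hence W* = 111.
Then L* = 4370.5 - 10(111) = 3260.5.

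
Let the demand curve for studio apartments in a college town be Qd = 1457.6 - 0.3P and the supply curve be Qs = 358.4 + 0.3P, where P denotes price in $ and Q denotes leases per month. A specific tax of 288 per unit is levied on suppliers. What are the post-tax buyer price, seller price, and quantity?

P_b = 1976, P_s = 1688, Q = 864.8

The tax drives a wedge P_b - P_s = 288. Substituting P_s = P_b - 288 into supply: Qs = 272 + 0.3P_b.
Market clearing requires 1457.6 - 0.3P_b = 272 + 0.3P_b; hence 1185.6 = 0.6P_b and P_b = 1976.
So P_s = 1688 and the quantity traded is Q = 1457.6 - 0.3(1976) = 864.8.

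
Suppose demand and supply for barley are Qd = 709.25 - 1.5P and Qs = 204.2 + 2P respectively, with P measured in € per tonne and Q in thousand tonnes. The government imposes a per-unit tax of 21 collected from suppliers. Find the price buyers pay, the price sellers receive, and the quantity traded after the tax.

P_b = 156.3, P_s = 135.3, Q = 474.8

The tax drives a wedge P_b - P_s = 21. Substituting P_s = P_b - 21 into supply: Qs = 162.2 + 2P_b.
Set Qd = Qs: 709.25 - 1.5P_b = 162.2 + 2P_b, so 547.05 = 3.5P_b and P_b = 156.3.
Then P_s = 156.3 - 21 = 135.3 and Q = 709.25 - 1.5(156.3) = 474.8.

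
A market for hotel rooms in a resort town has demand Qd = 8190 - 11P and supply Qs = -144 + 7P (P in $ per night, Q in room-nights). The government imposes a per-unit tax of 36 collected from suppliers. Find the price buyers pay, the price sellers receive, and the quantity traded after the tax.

Suppliers keep P_s = P_b - 36 per unit, so supply in terms of the buyer price is Qs = -396 + 7P_b.
Market clearing requires 8190 - 11P_b = -396 + 7P_b; hence 8586 = 18P_b and P_b = 477.
So P_s = 441 and the quantity traded is Q = 8190 - 11(477) = 2943.

P_b = 477, P_s = 441, Q = 2943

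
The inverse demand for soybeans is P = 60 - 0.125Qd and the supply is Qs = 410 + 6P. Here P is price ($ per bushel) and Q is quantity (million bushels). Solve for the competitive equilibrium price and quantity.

P* = 5, Q* = 440

Inverting to quantity form: Qd = 480 - 8P.
At equilibrium Qd = Qs, so 480 - 8P = 410 + 6P; collecting terms, 70 = 14P and P* = 5.
Substitute back: Q* = 480 - 8(5) = 440.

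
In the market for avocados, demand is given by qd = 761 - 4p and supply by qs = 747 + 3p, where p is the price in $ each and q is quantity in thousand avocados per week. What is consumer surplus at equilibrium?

Consumer surplus = 70876.125

At equilibrium qd = qs, so 761 - 4p = 747 + 3p; collecting terms, 14 = 7p and p* = 2.
Then q* = 761 - 4(2) = 753.
Demand choke price (qd = 0): p = 761/4 = 190.25. Consumer surplus = ½ × (190.25 - 2) × 753 = 70876.125.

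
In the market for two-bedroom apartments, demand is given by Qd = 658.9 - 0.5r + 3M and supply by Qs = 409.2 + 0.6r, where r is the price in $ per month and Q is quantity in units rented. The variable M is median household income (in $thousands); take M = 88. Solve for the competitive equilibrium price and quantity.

With M = 88, demand is Qd = 922.9 - 0.5r.
Set Qd = Qs: 922.9 - 0.5r = 409.2 + 0.6r, so 513.7 = 1.1r and r* = 467.
From the demand curve, Q* = 922.9 - 0.5(467) = 689.4.

r* = 467, Q* = 689.4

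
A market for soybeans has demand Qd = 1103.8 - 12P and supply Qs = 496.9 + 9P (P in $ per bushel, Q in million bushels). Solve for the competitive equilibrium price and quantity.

P* = 28.9, Q* = 757

Equating demand and supply, 1103.8 - 12P = 496.9 + 9P gives 21P = 606.9, so P* = 28.9.
Plugging P* into demand: Q* = 1103.8 - 12(28.9) = 757.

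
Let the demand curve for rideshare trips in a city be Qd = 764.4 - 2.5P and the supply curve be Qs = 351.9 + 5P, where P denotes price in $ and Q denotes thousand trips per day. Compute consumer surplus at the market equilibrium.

Set Qd = Qs: 764.4 - 2.5P = 351.9 + 5P, so 412.5 = 7.5P and P* = 55.
Then Q* = 764.4 - 2.5(55) = 626.9.
Demand choke price (Qd = 0): P = 764.4/2.5 = 305.76. Consumer surplus = ½ × (305.76 - 55) × 626.9 = 78600.722.

Consumer surplus = 78600.722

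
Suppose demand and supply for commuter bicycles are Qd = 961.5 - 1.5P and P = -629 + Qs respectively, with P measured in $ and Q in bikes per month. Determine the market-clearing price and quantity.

Solving each curve for Q: Qs = 629 + P.
The market clears where 961.5 - 1.5P = 629 + P. Rearranging, 2.5P = 332.5, hence P* = 133.
Plugging P* into demand: Q* = 961.5 - 1.5(133) = 762.

P* = 133, Q* = 762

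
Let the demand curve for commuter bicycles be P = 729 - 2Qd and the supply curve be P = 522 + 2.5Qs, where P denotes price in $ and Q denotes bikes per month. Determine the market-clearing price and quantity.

In direct form, Qd = 364.5 - 0.5P and Qs = -208.8 + 0.4P.
At equilibrium Qd = Qs, so 364.5 - 0.5P = -208.8 + 0.4P; collecting terms, 573.3 = 0.9P and P* = 637.
Substitute back: Q* = 364.5 - 0.5(637) = 46.

P* = 637, Q* = 46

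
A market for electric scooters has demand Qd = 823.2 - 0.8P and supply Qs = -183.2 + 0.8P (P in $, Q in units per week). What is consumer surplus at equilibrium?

Set Qd = Qs: 823.2 - 0.8P = -183.2 + 0.8P, so 1006.4 = 1.6P and P* = 629.
Plugging P* into demand: Q* = 823.2 - 0.8(629) = 320.
Demand choke price (Qd = 0): P = 823.2/0.8 = 1029. Consumer surplus = ½ × (1029 - 629) × 320 = 64000.

Consumer surplus = 64000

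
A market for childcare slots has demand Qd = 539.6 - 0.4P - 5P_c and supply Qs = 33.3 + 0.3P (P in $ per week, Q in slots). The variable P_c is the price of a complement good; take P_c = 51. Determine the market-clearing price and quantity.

With P_c = 51, demand is Qd = 284.6 - 0.4P.
Equating demand and supply, 284.6 - 0.4P = 33.3 + 0.3P gives 0.7P = 251.3, so P* = 359.
Substitute back: Q* = 284.6 - 0.4(359) = 141.

P* = 359, Q* = 141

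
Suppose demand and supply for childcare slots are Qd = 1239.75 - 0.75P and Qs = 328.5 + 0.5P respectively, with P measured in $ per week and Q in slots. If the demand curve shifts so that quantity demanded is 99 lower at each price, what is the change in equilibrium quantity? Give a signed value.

Set Qd = Qs: 1239.75 - 0.75P = 328.5 + 0.5P, so 911.25 = 1.25P and P* = 729.
From the demand curve, Q* = 1239.75 - 0.75(729) = 693.
After the shift, demand is Qd = 1140.75 - 0.75P.
Re-solving, 1.25P = 812.25 gives P = 649.8 and Q = 653.4.
ΔQ = 653.4 - 693 = -39.6.

ΔQ = -39.6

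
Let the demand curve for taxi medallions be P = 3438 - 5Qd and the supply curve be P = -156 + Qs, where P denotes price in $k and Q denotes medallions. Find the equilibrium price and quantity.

P* = 443, Q* = 599

Rewriting in direct form: Qd = 687.6 - 0.2P and Qs = 156 + P.
At equilibrium Qd = Qs, so 687.6 - 0.2P = 156 + P; collecting terms, 531.6 = 1.2P and P* = 443.
Then Q* = 687.6 - 0.2(443) = 599.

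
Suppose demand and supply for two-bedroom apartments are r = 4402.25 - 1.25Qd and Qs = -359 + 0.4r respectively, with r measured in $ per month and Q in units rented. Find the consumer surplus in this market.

In direct form, Qd = 3521.8 - 0.8r.
Equating demand and supply, 3521.8 - 0.8r = -359 + 0.4r gives 1.2r = 3880.8, so r* = 3234.
Substitute back: Q* = 3521.8 - 0.8(3234) = 934.6.
Demand choke price (Qd = 0): r = 3521.8/0.8 = 4402.25. Consumer surplus = ½ × (4402.25 - 3234) × 934.6 = 545923.225.

Consumer surplus = 545923.225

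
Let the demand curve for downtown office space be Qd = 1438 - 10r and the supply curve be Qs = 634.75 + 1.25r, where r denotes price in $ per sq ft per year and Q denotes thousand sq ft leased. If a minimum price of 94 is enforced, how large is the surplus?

Surplus = 254.25

Evaluating both curves at the floor price 94 gives Qd = 498, Qs = 752.25.
Surplus = Qs - Qd = 752.25 - 498 = 254.25.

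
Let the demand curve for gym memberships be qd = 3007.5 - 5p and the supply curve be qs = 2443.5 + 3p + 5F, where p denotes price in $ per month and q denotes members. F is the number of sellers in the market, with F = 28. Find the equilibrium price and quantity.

p* = 53, q* = 2742.5

With F = 28, supply is qs = 2583.5 + 3p.
The market clears where 3007.5 - 5p = 2583.5 + 3p. Rearranging, 8p = 424, hence p* = 53.
Substitute back: q* = 3007.5 - 5(53) = 2742.5.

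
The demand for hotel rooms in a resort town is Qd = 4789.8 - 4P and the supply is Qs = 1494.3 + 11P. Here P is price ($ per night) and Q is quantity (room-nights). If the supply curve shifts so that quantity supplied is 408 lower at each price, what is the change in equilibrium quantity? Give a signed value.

At equilibrium Qd = Qs, so 4789.8 - 4P = 1494.3 + 11P; collecting terms, 3295.5 = 15P and P* = 219.7.
Substitute back: Q* = 4789.8 - 4(219.7) = 3911.
After the shift, supply is Qs = 1086.3 + 11P.
The new intersection has 3703.5 = 15P, i.e. P = 246.9, Q = 3802.2.
ΔQ = 3802.2 - 3911 = -108.8.

ΔQ = -108.8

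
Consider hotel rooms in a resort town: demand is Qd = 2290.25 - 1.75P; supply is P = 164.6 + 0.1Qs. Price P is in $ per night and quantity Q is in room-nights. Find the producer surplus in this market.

Rewriting in direct form: Qs = -1646 + 10P.
The market clears where 2290.25 - 1.75P = -1646 + 10P. Rearranging, 11.75P = 3936.25, hence P* = 335.
From the demand curve, Q* = 2290.25 - 1.75(335) = 1704.
Supply choke price (Qs = 0): P = 164.6. Producer surplus = ½ × (335 - 164.6) × 1704 = 145180.8.

Producer surplus = 145180.8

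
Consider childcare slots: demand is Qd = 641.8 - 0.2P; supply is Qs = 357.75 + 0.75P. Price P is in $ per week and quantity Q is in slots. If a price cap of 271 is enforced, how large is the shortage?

Shortage = 26.6

With P fixed at 271, quantity demanded is 587.6 and quantity supplied is 561.
Shortage = Qd - Qs = 587.6 - 561 = 26.6.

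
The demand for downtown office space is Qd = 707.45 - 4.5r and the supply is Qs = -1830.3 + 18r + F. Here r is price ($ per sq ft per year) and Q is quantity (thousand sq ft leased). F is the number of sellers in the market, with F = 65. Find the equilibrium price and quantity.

r* = 109.9, Q* = 212.9

With F = 65, supply is Qs = -1765.3 + 18r.
At equilibrium Qd = Qs, so 707.45 - 4.5r = -1765.3 + 18r; collecting terms, 2472.75 = 22.5r and r* = 109.9.
From the demand curve, Q* = 707.45 - 4.5(109.9) = 212.9.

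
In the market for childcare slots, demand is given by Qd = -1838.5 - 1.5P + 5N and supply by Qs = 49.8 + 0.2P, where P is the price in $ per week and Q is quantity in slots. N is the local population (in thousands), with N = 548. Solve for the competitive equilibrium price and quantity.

P* = 501, Q* = 150

With N = 548, demand is Qd = 901.5 - 1.5P.
At equilibrium Qd = Qs, so 901.5 - 1.5P = 49.8 + 0.2P; collecting terms, 851.7 = 1.7P and P* = 501.
From the demand curve, Q* = 901.5 - 1.5(501) = 150.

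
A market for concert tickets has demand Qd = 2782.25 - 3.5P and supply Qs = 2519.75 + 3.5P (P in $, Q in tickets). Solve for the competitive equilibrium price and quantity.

Equating demand and supply, 2782.25 - 3.5P = 2519.75 + 3.5P gives 7P = 262.5, so P* = 37.5.
Plugging P* into demand: Q* = 2782.25 - 3.5(37.5) = 2651.

P* = 37.5, Q* = 2651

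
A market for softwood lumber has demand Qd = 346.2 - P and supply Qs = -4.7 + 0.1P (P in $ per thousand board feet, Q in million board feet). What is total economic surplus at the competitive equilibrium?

Total surplus = 4069.12

Set Qd = Qs: 346.2 - P = -4.7 + 0.1P, so 350.9 = 1.1P and P* = 319.
Substitute back: Q* = 346.2 - 319 = 27.2.
Demand choke price = 346.2; supply choke price = 47. CS = ½(346.2 - 319)(27.2) = 369.92; PS = ½(319 - 47)(27.2) = 3699.2. Total surplus = 4069.12.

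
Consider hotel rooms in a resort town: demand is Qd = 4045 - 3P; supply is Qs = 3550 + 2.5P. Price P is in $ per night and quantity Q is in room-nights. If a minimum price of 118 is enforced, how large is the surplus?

Surplus = 154

Evaluating both curves at the floor price 118 gives Qd = 3691, Qs = 3845.
Surplus = Qs - Qd = 3845 - 3691 = 154.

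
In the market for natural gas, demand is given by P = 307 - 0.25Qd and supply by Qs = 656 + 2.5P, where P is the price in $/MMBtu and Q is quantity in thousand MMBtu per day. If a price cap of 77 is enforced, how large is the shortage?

Shortage = 71.5

In direct form, Qd = 1228 - 4P.
Evaluating both curves at the ceiling price 77 gives Qd = 920, Qs = 848.5.
Shortage = Qd - Qs = 920 - 848.5 = 71.5.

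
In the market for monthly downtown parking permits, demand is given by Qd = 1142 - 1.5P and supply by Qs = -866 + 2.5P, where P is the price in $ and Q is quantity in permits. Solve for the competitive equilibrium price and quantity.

The market clears where 1142 - 1.5P = -866 + 2.5P. Rearranging, 4P = 2008, hence P* = 502.
From the demand curve, Q* = 1142 - 1.5(502) = 389.

P* = 502, Q* = 389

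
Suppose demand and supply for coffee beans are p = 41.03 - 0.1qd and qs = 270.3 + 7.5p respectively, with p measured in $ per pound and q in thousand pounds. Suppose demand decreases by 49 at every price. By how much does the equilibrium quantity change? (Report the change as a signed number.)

Δq = -21

Inverting to quantity form: qd = 410.3 - 10p.
The market clears where 410.3 - 10p = 270.3 + 7.5p. Rearranging, 17.5p = 140, hence p* = 8.
Then q* = 410.3 - 10(8) = 330.3.
After the shift, demand is qd = 361.3 - 10p.
Re-solving, 17.5p = 91 gives p = 5.2 and q = 309.3.
Δq = 309.3 - 330.3 = -21.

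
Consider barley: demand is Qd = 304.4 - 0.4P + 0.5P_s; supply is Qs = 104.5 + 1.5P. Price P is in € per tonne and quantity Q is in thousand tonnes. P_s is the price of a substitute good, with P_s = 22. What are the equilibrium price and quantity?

With P_s = 22, demand is Qd = 315.4 - 0.4P.
Set Qd = Qs: 315.4 - 0.4P = 104.5 + 1.5P, so 210.9 = 1.9P and P* = 111.
From the demand curve, Q* = 315.4 - 0.4(111) = 271.

P* = 111, Q* = 271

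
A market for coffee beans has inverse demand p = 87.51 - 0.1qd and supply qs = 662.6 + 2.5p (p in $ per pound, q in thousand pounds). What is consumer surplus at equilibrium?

Consumer surplus = 24858.3005

In direct form, qd = 875.1 - 10p.
Equating demand and supply, 875.1 - 10p = 662.6 + 2.5p gives 12.5p = 212.5, so p* = 17.
Plugging p* into demand: q* = 875.1 - 10(17) = 705.1.
Demand choke price (qd = 0): p = 875.1/10 = 87.51. Consumer surplus = ½ × (87.51 - 17) × 705.1 = 24858.3005.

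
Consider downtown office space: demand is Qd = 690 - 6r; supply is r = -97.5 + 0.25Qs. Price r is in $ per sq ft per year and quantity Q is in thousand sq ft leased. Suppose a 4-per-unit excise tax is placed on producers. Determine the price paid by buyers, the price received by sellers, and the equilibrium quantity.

r_b = 31.6, r_s = 27.6, Q = 500.4

In direct form, Qs = 390 + 4r.
With a tax of 4 on producers, they supply based on the net price r_s = r_b - 4, so Qs = 374 + 4r_b.
Equate demand and the shifted supply: 690 - 6r_b = 374 + 4r_b, giving 10r_b = 316, so r_b = 31.6.
So r_s = 27.6 and the quantity traded is Q = 690 - 6(31.6) = 500.4.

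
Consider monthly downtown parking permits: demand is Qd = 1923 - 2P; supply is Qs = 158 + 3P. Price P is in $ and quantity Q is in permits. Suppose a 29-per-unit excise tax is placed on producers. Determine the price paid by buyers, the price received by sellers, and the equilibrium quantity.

P_b = 370.4, P_s = 341.4, Q = 1182.2

Producers keep P_s = P_b - 29 per unit, so supply in terms of the buyer price is Qs = 71 + 3P_b.
Equate demand and the shifted supply: 1923 - 2P_b = 71 + 3P_b, giving 5P_b = 1852, so P_b = 370.4.
Then P_s = 370.4 - 29 = 341.4 and Q = 1923 - 2(370.4) = 1182.2.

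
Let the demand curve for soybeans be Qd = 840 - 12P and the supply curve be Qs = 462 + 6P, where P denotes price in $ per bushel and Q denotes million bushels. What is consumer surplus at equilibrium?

Consumer surplus = 14406

Equating demand and supply, 840 - 12P = 462 + 6P gives 18P = 378, so P* = 21.
Then Q* = 840 - 12(21) = 588.
Demand choke price (Qd = 0): P = 840/12 = 70. Consumer surplus = ½ × (70 - 21) × 588 = 14406.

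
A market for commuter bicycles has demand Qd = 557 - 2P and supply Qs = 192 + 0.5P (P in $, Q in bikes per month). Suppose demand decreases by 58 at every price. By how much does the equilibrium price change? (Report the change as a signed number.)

Equating demand and supply, 557 - 2P = 192 + 0.5P gives 2.5P = 365, so P* = 146.
From the demand curve, Q* = 557 - 2(146) = 265.
After the shift, demand is Qd = 499 - 2P.
The new intersection has 307 = 2.5P, i.e. P = 122.8, Q = 253.4.
ΔP = 122.8 - 146 = -23.2.

ΔP = -23.2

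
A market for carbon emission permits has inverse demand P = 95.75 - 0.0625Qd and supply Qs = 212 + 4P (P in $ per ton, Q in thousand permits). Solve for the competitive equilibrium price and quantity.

Inverting to quantity form: Qd = 1532 - 16P.
Equating demand and supply, 1532 - 16P = 212 + 4P gives 20P = 1320, so P* = 66.
Plugging P* into demand: Q* = 1532 - 16(66) = 476.

P* = 66, Q* = 476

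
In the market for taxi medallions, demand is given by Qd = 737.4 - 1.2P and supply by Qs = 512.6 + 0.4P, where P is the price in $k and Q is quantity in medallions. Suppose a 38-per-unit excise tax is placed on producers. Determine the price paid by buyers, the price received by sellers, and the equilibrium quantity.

The tax drives a wedge P_b - P_s = 38. Substituting P_s = P_b - 38 into supply: Qs = 497.4 + 0.4P_b.
Equate demand and the shifted supply: 737.4 - 1.2P_b = 497.4 + 0.4P_b, giving 1.6P_b = 240, so P_b = 150.
Then P_s = 150 - 38 = 112 and Q = 737.4 - 1.2(150) = 557.4.

P_b = 150, P_s = 112, Q = 557.4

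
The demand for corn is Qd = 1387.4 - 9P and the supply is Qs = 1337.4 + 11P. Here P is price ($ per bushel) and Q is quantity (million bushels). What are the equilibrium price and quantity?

P* = 2.5, Q* = 1364.9

At equilibrium Qd = Qs, so 1387.4 - 9P = 1337.4 + 11P; collecting terms, 50 = 20P and P* = 2.5.
From the demand curve, Q* = 1387.4 - 9(2.5) = 1364.9.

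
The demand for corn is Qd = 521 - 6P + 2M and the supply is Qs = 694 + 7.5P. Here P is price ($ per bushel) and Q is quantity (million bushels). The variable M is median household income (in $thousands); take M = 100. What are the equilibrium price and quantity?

With M = 100, demand is Qd = 721 - 6P.
Equating demand and supply, 721 - 6P = 694 + 7.5P gives 13.5P = 27, so P* = 2.
Plugging P* into demand: Q* = 721 - 6(2) = 709.

P* = 2, Q* = 709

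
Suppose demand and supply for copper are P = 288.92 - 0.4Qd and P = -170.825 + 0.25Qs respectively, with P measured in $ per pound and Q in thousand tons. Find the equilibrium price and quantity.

P* = 6, Q* = 707.3

Solving each curve for Q: Qd = 722.3 - 2.5P and Qs = 683.3 + 4P.
The market clears where 722.3 - 2.5P = 683.3 + 4P. Rearranging, 6.5P = 39, hence P* = 6.
Substitute back: Q* = 722.3 - 2.5(6) = 707.3.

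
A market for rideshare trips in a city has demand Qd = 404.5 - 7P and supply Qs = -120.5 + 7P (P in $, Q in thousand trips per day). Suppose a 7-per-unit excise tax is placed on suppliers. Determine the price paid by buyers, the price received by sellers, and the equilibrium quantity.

Suppliers keep P_s = P_b - 7 per unit, so supply in terms of the buyer price is Qs = -169.5 + 7P_b.
Set Qd = Qs: 404.5 - 7P_b = -169.5 + 7P_b, so 574 = 14P_b and P_b = 41.
So P_s = 34 and the quantity traded is Q = 404.5 - 7(41) = 117.5.

P_b = 41, P_s = 34, Q = 117.5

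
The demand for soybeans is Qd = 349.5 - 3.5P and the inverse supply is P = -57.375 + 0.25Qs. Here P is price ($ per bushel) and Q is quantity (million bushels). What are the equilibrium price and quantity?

P* = 16, Q* = 293.5

Rewriting in direct form: Qs = 229.5 + 4P.
Equating demand and supply, 349.5 - 3.5P = 229.5 + 4P gives 7.5P = 120, so P* = 16.
From the demand curve, Q* = 349.5 - 3.5(16) = 293.5.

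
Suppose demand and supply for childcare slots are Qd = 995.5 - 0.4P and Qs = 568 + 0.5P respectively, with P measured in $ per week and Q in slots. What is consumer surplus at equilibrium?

Consumer surplus = 811037.8125

Equating demand and supply, 995.5 - 0.4P = 568 + 0.5P gives 0.9P = 427.5, so P* = 475.
Then Q* = 995.5 - 0.4(475) = 805.5.
Demand choke price (Qd = 0): P = 995.5/0.4 = 2488.75. Consumer surplus = ½ × (2488.75 - 475) × 805.5 = 811037.8125.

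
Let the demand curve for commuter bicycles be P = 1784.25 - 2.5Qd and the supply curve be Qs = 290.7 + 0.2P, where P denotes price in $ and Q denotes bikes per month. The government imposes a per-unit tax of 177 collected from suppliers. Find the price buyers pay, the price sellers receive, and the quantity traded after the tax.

Solving each curve for Q: Qd = 713.7 - 0.4P.
The tax drives a wedge P_b - P_s = 177. Substituting P_s = P_b - 177 into supply: Qs = 255.3 + 0.2P_b.
Market clearing requires 713.7 - 0.4P_b = 255.3 + 0.2P_b; hence 458.4 = 0.6P_b and P_b = 764.
Then P_s = 764 - 177 = 587 and Q = 713.7 - 0.4(764) = 408.1.

P_b = 764, P_s = 587, Q = 408.1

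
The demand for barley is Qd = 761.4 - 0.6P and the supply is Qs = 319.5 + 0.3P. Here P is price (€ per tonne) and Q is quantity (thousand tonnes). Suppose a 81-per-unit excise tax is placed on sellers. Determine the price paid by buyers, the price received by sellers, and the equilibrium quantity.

P_b = 518, P_s = 437, Q = 450.6

Sellers keep P_s = P_b - 81 per unit, so supply in terms of the buyer price is Qs = 295.2 + 0.3P_b.
Equate demand and the shifted supply: 761.4 - 0.6P_b = 295.2 + 0.3P_b, giving 0.9P_b = 466.2, so P_b = 518.
So P_s = 437 and the quantity traded is Q = 761.4 - 0.6(518) = 450.6.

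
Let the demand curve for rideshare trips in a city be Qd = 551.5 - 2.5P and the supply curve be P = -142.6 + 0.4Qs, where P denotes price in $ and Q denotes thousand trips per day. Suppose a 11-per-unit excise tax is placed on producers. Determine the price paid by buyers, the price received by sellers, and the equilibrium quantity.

Rewriting in direct form: Qs = 356.5 + 2.5P.
Producers keep P_s = P_b - 11 per unit, so supply in terms of the buyer price is Qs = 329 + 2.5P_b.
Equate demand and the shifted supply: 551.5 - 2.5P_b = 329 + 2.5P_b, giving 5P_b = 222.5, so P_b = 44.5.
Then P_s = 44.5 - 11 = 33.5 and Q = 551.5 - 2.5(44.5) = 440.25.

P_b = 44.5, P_s = 33.5, Q = 440.25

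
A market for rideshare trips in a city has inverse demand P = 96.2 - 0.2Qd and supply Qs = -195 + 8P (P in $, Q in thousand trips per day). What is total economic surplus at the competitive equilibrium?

Solving each curve for Q: Qd = 481 - 5P.
Set Qd = Qs: 481 - 5P = -195 + 8P, so 676 = 13P and P* = 52.
Substitute back: Q* = 481 - 5(52) = 221.
Demand choke price = 96.2; supply choke price = 24.375. CS = ½(96.2 - 52)(221) = 4884.1; PS = ½(52 - 24.375)(221) = 3052.5625. Total surplus = 7936.6625.

Total surplus = 7936.6625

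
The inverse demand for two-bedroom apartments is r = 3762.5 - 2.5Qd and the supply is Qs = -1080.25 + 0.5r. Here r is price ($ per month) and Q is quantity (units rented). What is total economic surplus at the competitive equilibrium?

Rewriting in direct form: Qd = 1505 - 0.4r.
The market clears where 1505 - 0.4r = -1080.25 + 0.5r. Rearranging, 0.9r = 2585.25, hence r* = 2872.5.
Then Q* = 1505 - 0.4(2872.5) = 356.
Demand choke price = 3762.5; supply choke price = 2160.5. CS = ½(3762.5 - 2872.5)(356) = 158420; PS = ½(2872.5 - 2160.5)(356) = 126736. Total surplus = 285156.

Total surplus = 285156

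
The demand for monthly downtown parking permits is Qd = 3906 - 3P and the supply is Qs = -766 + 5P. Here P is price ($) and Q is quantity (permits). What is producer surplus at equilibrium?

Producer surplus = 463971.6

At equilibrium Qd = Qs, so 3906 - 3P = -766 + 5P; collecting terms, 4672 = 8P and P* = 584.
Plugging P* into demand: Q* = 3906 - 3(584) = 2154.
Supply choke price (Qs = 0): P = 153.2. Producer surplus = ½ × (584 - 153.2) × 2154 = 463971.6.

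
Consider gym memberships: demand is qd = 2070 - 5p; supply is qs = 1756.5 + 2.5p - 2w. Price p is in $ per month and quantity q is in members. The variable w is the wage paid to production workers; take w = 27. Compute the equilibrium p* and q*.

With w = 27, supply is qs = 1702.5 + 2.5p.
The market clears where 2070 - 5p = 1702.5 + 2.5p. Rearranging, 7.5p = 367.5, hence p* = 49.
From the demand curve, q* = 2070 - 5(49) = 1825.

p* = 49, q* = 1825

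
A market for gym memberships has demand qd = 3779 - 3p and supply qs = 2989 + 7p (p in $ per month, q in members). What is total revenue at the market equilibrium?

At equilibrium qd = qs, so 3779 - 3p = 2989 + 7p; collecting terms, 790 = 10p and p* = 79.
From the demand curve, q* = 3779 - 3(79) = 3542.
Total revenue = p* × q* = 79 × 3542 = 279818.

Total revenue = 279818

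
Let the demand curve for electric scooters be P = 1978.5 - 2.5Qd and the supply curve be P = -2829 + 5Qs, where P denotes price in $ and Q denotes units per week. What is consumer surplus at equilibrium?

Inverting to quantity form: Qd = 791.4 - 0.4P and Qs = 565.8 + 0.2P.
At equilibrium Qd = Qs, so 791.4 - 0.4P = 565.8 + 0.2P; collecting terms, 225.6 = 0.6P and P* = 376.
Then Q* = 791.4 - 0.4(376) = 641.
Demand choke price (Qd = 0): P = 791.4/0.4 = 1978.5. Consumer surplus = ½ × (1978.5 - 376) × 641 = 513601.25.

Consumer surplus = 513601.25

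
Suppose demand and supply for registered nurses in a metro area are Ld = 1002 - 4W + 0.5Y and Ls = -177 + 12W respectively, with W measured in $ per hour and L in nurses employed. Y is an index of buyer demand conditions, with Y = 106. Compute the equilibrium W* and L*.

W* = 77, L* = 747

With Y = 106, demand is Ld = 1055 - 4W.
Equating demand and supply, 1055 - 4W = -177 + 12W gives 16W = 1232, so W* = 77.
Substitute back: L* = 1055 - 4(77) = 747.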